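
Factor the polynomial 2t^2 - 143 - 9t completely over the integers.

(2t + 13)(t - 11)

Need a pair with product 2·(-143) = -286 and sum -9: that's -22 and 13.
Split the middle term: 2t^2 - 22t + 13t - 143 = 2t(t - 11) + 13(t - 11).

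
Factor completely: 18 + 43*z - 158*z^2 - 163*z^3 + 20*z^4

Testing divisors of the constant over divisors of the leading coefficient, z = 9 is a root, so (z - 9) divides it; the quotient is 20*z^3 + 17*z^2 - 5*z - 2.
Continuing, z = -1 is a root, so (z + 1) is a factor; dividing leaves 20*z^2 - 3*z - 2.
The remaining quadratic factors as (4*z + 1)(5*z - 2).

(4*z + 1)*(5*z - 2)*(z + 1)*(z - 9)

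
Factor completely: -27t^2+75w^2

Pull out the common factor 3; 25w^2-9t^2 is a difference of squares.

3(5w-3t)(5w+3t)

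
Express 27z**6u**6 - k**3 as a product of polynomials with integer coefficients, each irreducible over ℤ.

Recognize a difference of cubes with the parts 3z**2u**2 and k.

(3z**2u**2 - k)(9z**4u**4 + 3z**2u**2k + k**2)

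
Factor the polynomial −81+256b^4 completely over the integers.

Difference of squares twice: with A = 4b and B = 3, A⁴ − B⁴ = (A² − B²)(A² + B²), and A² − B² factors again.

(4b+3)(4b−3)(16b^2+9)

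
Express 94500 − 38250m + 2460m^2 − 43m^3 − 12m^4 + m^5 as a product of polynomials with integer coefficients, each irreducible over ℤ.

Among the possible rational roots, m = 14 is a root, so (m − 14) divides it; the quotient is m^4 + 2m^3 − 15m^2 + 2250m − 6750.
Continuing, m = 3 is a root, giving the factor (m − 3) and quotient m^3 + 5m^2 + 2250.
Next, m = −15 is a root, so (m + 15) is a factor; dividing leaves m^2 − 10m + 150.
The quadratic m^2 − 10m + 150 has discriminant −500 < 0 and is irreducible over ℤ.

(m + 15)(m − 14)(m − 3)(m^2 − 10m + 150)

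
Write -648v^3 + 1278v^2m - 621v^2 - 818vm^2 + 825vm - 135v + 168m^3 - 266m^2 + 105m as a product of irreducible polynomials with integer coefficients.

-(9v - 4m + 3)(8v - 6m + 5)(9v - 7m)

Group: 9v(-72v^2 + 86vm - 69v - 24m^2 + 38m - 15) - 7m(-72v^2 + 86vm - 69v - 24m^2 + 38m - 15); both groups contain (-72v^2 + 86vm - 69v - 24m^2 + 38m - 15), so (9v - 7m) is a factor with cofactor -72v^2 + 86vm - 69v - 24m^2 + 38m - 15.
The cofactor groups again: -72v^2 + 86vm - 69v - 24m^2 + 38m - 15 = -9v(8v - 6m + 5) + (4m - 3)(8v - 6m + 5); both groups contain (8v - 6m + 5), giving -(9v - 4m + 3)(8v - 6m + 5).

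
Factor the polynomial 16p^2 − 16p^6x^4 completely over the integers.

Factor out 16p^2 first: what remains is −p^4x^4 + 1.
Recognize a difference of squares with the parts 1 and p^2x^2.
−p^2x^2 + 1 is again a difference of squares: (−px + 1)(px + 1).

−16p^2(px + 1)(px − 1)(p^2x^2 + 1)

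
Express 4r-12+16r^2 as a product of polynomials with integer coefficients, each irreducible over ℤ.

4(4r-3)(r+1)

Pull out the common factor 4, then factor the remaining trinomial.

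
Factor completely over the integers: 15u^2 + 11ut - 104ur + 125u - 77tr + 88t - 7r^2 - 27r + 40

Group: 15u(u - 7r + 8) + (11t + r + 5)(u - 7r + 8); both groups contain (u - 7r + 8).

(u - 7r + 8)(15u + 11t + r + 5)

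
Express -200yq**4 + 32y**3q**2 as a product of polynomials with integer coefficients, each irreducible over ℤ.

8q**2y(2y - 5q)(2y + 5q)

Factor out 8yq**2, leaving 4y**2 - 25q**2, which is a difference of two squares.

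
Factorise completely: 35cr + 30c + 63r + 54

(5c + 9)(7r + 6)

Group as (35cr + 30c) + (63r + 54) = 5c(7r + 6) + 9(7r + 6).
Both groups share the factor (7r + 6).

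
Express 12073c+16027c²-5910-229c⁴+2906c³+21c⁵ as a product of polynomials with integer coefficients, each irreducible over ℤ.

Among the possible rational roots, c = -10/7 is a root, giving the factor (7c+10) and quotient 3c⁴-37c³+468c²+1621c-591.
Then c = 1/3 is a root, so (3c-1) divides it; the quotient is c³-12c²+152c+591.
Then c = -3 is a root, giving the factor (c+3) and quotient c²-15c+197.
The quadratic c²-15c+197 has discriminant -563 < 0 and is irreducible over ℤ.

(3c-1)(7c+10)(c+3)(c²-15c+197)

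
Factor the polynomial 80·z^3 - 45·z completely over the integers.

5·z·(4·z + 3)·(4·z - 3)

Factor out 5·z, leaving 16·z^2 - 9, which is a difference of two squares.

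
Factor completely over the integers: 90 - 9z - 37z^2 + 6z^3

Testing divisors of the constant over divisors of the leading coefficient, z = 5/3 is a root, so (3z - 5) is a factor; dividing leaves 2z^2 - 9z - 18.
The remaining quadratic factors as (z - 6)(2z + 3).

(2z + 3)(3z - 5)(z - 6)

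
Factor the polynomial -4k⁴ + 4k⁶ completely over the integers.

4k⁴(k + 1)(k - 1)

Factor out 4k⁴ first: what remains is k² - 1.
Recognize a difference of squares with the parts k and 1.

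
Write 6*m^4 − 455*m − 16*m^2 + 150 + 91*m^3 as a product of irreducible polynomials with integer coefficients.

(2*m + 5)*(3*m − 1)*(m + 15)*(m − 2)

Among the possible rational roots, m = 1/3 is a root, giving the factor (3*m − 1) and quotient 2*m^3 + 31*m^2 + 5*m − 150.
Then m = 2 is a root, so (m − 2) is a factor; dividing leaves 2*m^2 + 35*m + 75.
The remaining quadratic factors as (m + 15)(2*m + 5).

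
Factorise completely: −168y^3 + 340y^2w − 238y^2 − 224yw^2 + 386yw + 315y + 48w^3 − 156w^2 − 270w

Group: 7y(−24y^2 + 28yw − 34y − 8w^2 + 26w + 45) − 6w(−24y^2 + 28yw − 34y − 8w^2 + 26w + 45); both groups contain (−24y^2 + 28yw − 34y − 8w^2 + 26w + 45), so (7y − 6w) is a factor with cofactor −24y^2 + 28yw − 34y − 8w^2 + 26w + 45.
The cofactor groups again: −24y^2 + 28yw − 34y − 8w^2 + 26w + 45 = −6y(4y − 2w + 9) + (4w + 5)(4y − 2w + 9); both groups contain (4y − 2w + 9), giving −(6y − 4w − 5)(4y − 2w + 9).

−(4y − 2w + 9)(6y − 4w − 5)(7y − 6w)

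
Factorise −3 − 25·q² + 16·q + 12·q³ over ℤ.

Trying the rational-root candidates, q = 1/3 is a root, so (3·q − 1) divides it; the quotient is 4·q² − 7·q + 3.
The remaining quadratic factors as (4·q − 3)(q − 1).

(3·q − 1)·(4·q − 3)·(q − 1)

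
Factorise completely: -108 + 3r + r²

Two integers with product -108 and sum 3 are 12 and -9.

(r + 12)(r - 9)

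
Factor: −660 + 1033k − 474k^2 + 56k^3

By the rational root theorem, k = 11/2 is a root, giving the factor (2k − 11) and quotient 28k^2 − 83k + 60.
The remaining quadratic factors as (4k − 5)(7k − 12).

(2k − 11)(4k − 5)(7k − 12)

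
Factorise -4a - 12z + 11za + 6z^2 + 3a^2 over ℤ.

Group: 2z(3z + a) + (3a - 4)(3z + a); both groups contain (3z + a).

(2z + 3a - 4)(3z + a)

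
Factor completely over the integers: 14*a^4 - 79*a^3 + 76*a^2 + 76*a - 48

Testing divisors of the constant over divisors of the leading coefficient, a = 2 is a root, so (a - 2) is a factor; dividing leaves 14*a^3 - 51*a^2 - 26*a + 24.
Then a = 1/2 is a root, so (2*a - 1) divides it; the quotient is 7*a^2 - 22*a - 24.
The remaining quadratic factors as (a - 4)(7*a + 6).

(2*a - 1)*(7*a + 6)*(a - 2)*(a - 4)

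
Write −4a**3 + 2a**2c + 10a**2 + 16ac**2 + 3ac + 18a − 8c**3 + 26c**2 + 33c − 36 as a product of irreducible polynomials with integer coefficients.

Group: 2a(−2a**2 + 9a + 8c**2 + 6c − 9) + (−c + 4)(−2a**2 + 9a + 8c**2 + 6c − 9); both groups contain (−2a**2 + 9a + 8c**2 + 6c − 9), so (2a − c + 4) is a factor with cofactor −2a**2 + 9a + 8c**2 + 6c − 9.
The cofactor groups again: −2a**2 + 9a + 8c**2 + 6c − 9 = −2a(a − 2c − 3) + (−4c + 3)(a − 2c − 3); both groups contain (a − 2c − 3), giving −(2a + 4c − 3)(a − 2c − 3).

−(2a + 4c − 3)(2a − c + 4)(a − 2c − 3)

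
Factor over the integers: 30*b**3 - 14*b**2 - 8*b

2*b*(3*b + 1)*(5*b - 4)

Pull out the common factor 2*b, then factor the remaining trinomial.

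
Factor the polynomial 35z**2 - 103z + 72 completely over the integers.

Need a pair with product 35·72 = 2520 and sum -103: that's -63 and -40.
Split the middle term: 35z**2 - 63z - 40z + 72 = 7z(5z - 9) - 8(5z - 9).

(5z - 9)(7z - 8)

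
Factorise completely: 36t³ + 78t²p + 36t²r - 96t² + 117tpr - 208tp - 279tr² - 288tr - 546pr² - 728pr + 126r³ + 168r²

Group: 6t(6t² + 9tr - 16t - 42r² - 56r) + (13p - 3r)(6t² + 9tr - 16t - 42r² - 56r); both groups contain (6t² + 9tr - 16t - 42r² - 56r), so (6t + 13p - 3r) is a factor with cofactor 6t² + 9tr - 16t - 42r² - 56r.
The cofactor groups again: 6t² + 9tr - 16t - 42r² - 56r = 2t(3t - 6r - 8) + 7r(3t - 6r - 8); both groups contain (3t - 6r - 8), giving (2t + 7r)(3t - 6r - 8).

(3t - 6r - 8)(6t + 13p - 3r)(2t + 7r)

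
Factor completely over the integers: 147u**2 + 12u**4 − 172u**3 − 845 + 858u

(2u − 5)(6u + 13)(u − 1)(u − 13)

By the rational root theorem, u = −13/6 is a root, so (6u + 13) is a factor; dividing leaves 2u**3 − 33u**2 + 96u − 65.
Next, u = 13 is a root, giving the factor (u − 13) and quotient 2u**2 − 7u + 5.
The remaining quadratic factors as (2u − 5)(u − 1).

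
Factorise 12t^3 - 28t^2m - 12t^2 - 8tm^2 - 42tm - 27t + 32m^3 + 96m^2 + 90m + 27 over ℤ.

Group: 2t(6t^2 - 20tm - 15t + 16m^2 + 24m + 9) + (2m + 3)(6t^2 - 20tm - 15t + 16m^2 + 24m + 9); both groups contain (6t^2 - 20tm - 15t + 16m^2 + 24m + 9), so (2t + 2m + 3) is a factor with cofactor 6t^2 - 20tm - 15t + 16m^2 + 24m + 9.
The cofactor groups again: 6t^2 - 20tm - 15t + 16m^2 + 24m + 9 = 2t(3t - 4m - 3) + (-4m - 3)(3t - 4m - 3); both groups contain (3t - 4m - 3), giving (2t - 4m - 3)(3t - 4m - 3).

(2t - 4m - 3)(3t - 4m - 3)(2t + 2m + 3)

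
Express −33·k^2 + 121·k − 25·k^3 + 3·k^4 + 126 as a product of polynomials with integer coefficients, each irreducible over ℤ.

(3·k − 7)·(k + 1)·(k + 2)·(k − 9)

Testing divisors of the constant over divisors of the leading coefficient, k = −2 is a root, so (k + 2) is a factor; dividing leaves 3·k^3 − 31·k^2 + 29·k + 63.
Continuing, k = 7/3 is a root, giving the factor (3·k − 7) and quotient k^2 − 8·k − 9.
The remaining quadratic factors as (k − 9)(k + 1).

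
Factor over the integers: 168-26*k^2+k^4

Substitute u = k^2 to get a quadratic in u, then factor.
k^2-12 is irreducible over ℤ (12 is not a perfect square).
k^2-14 is irreducible over ℤ (14 is not a perfect square).

(k^2-12)*(k^2-14)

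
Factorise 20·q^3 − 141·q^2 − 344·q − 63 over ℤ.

Among the possible rational roots, q = −7/4 is a root, giving the factor (4·q + 7) and quotient 5·q^2 − 44·q − 9.
The remaining quadratic factors as (q − 9)(5·q + 1).

(4·q + 7)·(5·q + 1)·(q − 9)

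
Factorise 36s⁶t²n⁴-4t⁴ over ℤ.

Pull out the common factor 4t², leaving 9s⁶n⁴-t².
Recognize a difference of squares with the parts 3s³n² and t.

4t²(3s³n²+t)(3s³n²-t)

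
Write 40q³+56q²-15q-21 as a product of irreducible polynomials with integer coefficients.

Group as (40q³-15q) + (56q²-21) = 5q(8q²-3) + 7(8q²-3).
Both groups share the factor (8q²-3).

(5q+7)(8q²-3)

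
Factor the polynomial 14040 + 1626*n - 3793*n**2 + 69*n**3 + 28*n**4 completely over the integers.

(4*n - 9)*(7*n + 12)*(n + 13)*(n - 10)

By the rational root theorem, n = -12/7 is a root, giving the factor (7*n + 12) and quotient 4*n**3 + 3*n**2 - 547*n + 1170.
Then n = -13 is a root, so (n + 13) is a factor; dividing leaves 4*n**2 - 49*n + 90.
The remaining quadratic factors as (n - 10)(4*n - 9).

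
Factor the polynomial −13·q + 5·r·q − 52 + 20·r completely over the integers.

(5·r − 13)·(q + 4)

Group as (5·r·q + 20·r) + (−13·q − 52) = 5·r·(q + 4) − 13·(q + 4).
Both groups share the factor (q + 4).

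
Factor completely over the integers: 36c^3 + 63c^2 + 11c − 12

(3c + 4)(3c − 1)(4c + 3)

By the rational root theorem, c = 1/3 is a root, so (3c − 1) divides it; the quotient is 12c^2 + 25c + 12.
The remaining quadratic factors as (4c + 3)(3c + 4).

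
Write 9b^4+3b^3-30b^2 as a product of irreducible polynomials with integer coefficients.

Pull out the common factor 3b^2, then factor the remaining trinomial.

3b^2(3b-5)(b+2)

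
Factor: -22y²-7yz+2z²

Group: -11y(2y+z) + 2z(2y+z); both groups contain (2y+z).

-(11y-2z)(2y+z)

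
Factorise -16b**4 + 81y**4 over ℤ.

(3y)⁴ − (2b)⁴ = ((3y)² − (2b)²)((3y)² + (2b)²); the first factor splits again, the second (9y**2 + 4b**2) is irreducible.

(3y - 2b)(3y + 2b)(9y**2 + 4b**2)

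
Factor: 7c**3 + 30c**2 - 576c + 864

(7c - 12)(c + 12)(c - 6)

Trying the rational-root candidates, c = 6 is a root, so (c - 6) divides it; the quotient is 7c**2 + 72c - 144.
The remaining quadratic factors as (7c - 12)(c + 12).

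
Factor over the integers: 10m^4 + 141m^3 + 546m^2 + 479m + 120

(2m + 1)(5m + 3)(m + 5)(m + 8)

Testing divisors of the constant over divisors of the leading coefficient, m = −8 is a root, so (m + 8) divides it; the quotient is 10m^3 + 61m^2 + 58m + 15.
Next, m = −3/5 is a root, giving the factor (5m + 3) and quotient 2m^2 + 11m + 5.
The remaining quadratic factors as (m + 5)(2m + 1).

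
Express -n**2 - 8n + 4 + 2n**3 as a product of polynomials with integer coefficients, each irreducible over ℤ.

(2n - 1)(n + 2)(n - 2)

Among the possible rational roots, n = 1/2 is a root, so (2n - 1) divides it; the quotient is n**2 - 4.
The remaining quadratic factors as (n - 2)(n + 2).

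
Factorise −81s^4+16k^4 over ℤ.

(2k+3s)(2k−3s)(4k^2+9s^2)

Write as (4k^2)² − (9s^2)², then factor 4k^2−9s^2 once more.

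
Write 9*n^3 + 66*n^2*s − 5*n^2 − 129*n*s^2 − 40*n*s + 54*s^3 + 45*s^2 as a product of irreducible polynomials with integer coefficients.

(9*n − 6*s − 5)*(n + 9*s)*(n − s)

Group: n*(9*n^2 − 15*n*s − 5*n + 6*s^2 + 5*s) + 9*s*(9*n^2 − 15*n*s − 5*n + 6*s^2 + 5*s); both groups contain (9*n^2 − 15*n*s − 5*n + 6*s^2 + 5*s), so (n + 9*s) is a factor with cofactor 9*n^2 − 15*n*s − 5*n + 6*s^2 + 5*s.
The cofactor groups again: 9*n^2 − 15*n*s − 5*n + 6*s^2 + 5*s = 9*n*(n − s) + (−6*s − 5)*(n − s); both groups contain (n − s), giving (9*n − 6*s − 5)*(n − s).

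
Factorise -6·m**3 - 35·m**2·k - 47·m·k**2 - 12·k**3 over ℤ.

-(2·m + 3·k)·(m + 4·k)·(3·m + k)

Group: 2·m·(-3·m**2 - 13·m·k - 4·k**2) + 3·k·(-3·m**2 - 13·m·k - 4·k**2); both groups contain (-3·m**2 - 13·m·k - 4·k**2), so (2·m + 3·k) is a factor with cofactor -3·m**2 - 13·m·k - 4·k**2.
The cofactor groups again: -3·m**2 - 13·m·k - 4·k**2 = -m·(3·m + k) - 4·k·(3·m + k); both groups contain (3·m + k), giving -(m + 4·k)·(3·m + k).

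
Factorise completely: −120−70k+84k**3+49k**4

Group as (49k**4−70k) + (84k**3−120) = 7k(7k**3−10) + 12(7k**3−10).
Both groups share the factor (7k**3−10).

(7k+12)(7k**3−10)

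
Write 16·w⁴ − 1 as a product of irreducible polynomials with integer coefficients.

(2·w)⁴ − (1)⁴ = ((2·w)² − (1)²)((2·w)² + (1)²); the first factor splits again, the second (4·w² + 1) is irreducible.

(2·w + 1)·(2·w − 1)·(4·w² + 1)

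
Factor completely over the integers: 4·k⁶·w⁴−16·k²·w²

Pull out the common factor 4·k²·w², leaving k⁴·w²−4.
Recognize a difference of squares with the parts k²·w and 2.

4·k²·w²·(k²·w+2)·(k²·w−2)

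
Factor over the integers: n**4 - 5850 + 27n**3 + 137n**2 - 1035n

Trying the rational-root candidates, n = -5 is a root, giving the factor (n + 5) and quotient n**3 + 22n**2 + 27n - 1170.
Continuing, n = -13 is a root, so (n + 13) is a factor; dividing leaves n**2 + 9n - 90.
The remaining quadratic factors as (n - 6)(n + 15).

(n + 13)(n + 15)(n + 5)(n - 6)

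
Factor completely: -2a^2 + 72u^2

Factor out 2, leaving 36u^2 - a^2, which is a difference of two squares.

2(6u - a)(6u + a)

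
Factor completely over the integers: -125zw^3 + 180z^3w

Factor out 5zw, leaving 36z^2 - 25w^2, which is a difference of two squares.

5wz(6z - 5w)(6z + 5w)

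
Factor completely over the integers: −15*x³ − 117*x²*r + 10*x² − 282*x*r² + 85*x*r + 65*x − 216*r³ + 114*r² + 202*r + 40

Group: x*(−15*x² − 57*x*r + 25*x − 54*r² + 42*r + 40) + (4*r + 1)*(−15*x² − 57*x*r + 25*x − 54*r² + 42*r + 40); both groups contain (−15*x² − 57*x*r + 25*x − 54*r² + 42*r + 40), so (x + 4*r + 1) is a factor with cofactor −15*x² − 57*x*r + 25*x − 54*r² + 42*r + 40.
The cofactor groups again: −15*x² − 57*x*r + 25*x − 54*r² + 42*r + 40 = −5*x*(3*x + 6*r − 8) + (−9*r − 5)*(3*x + 6*r − 8); both groups contain (3*x + 6*r − 8), giving −(5*x + 9*r + 5)*(3*x + 6*r − 8).

−(x + 4*r + 1)*(3*x + 6*r − 8)*(5*x + 9*r + 5)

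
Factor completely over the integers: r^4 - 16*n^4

(r)⁴ − (2*n)⁴ = ((r)² − (2*n)²)((r)² + (2*n)²); the first factor splits again, the second (r^2 + 4*n^2) is irreducible.

(r - 2*n)*(r + 2*n)*(r^2 + 4*n^2)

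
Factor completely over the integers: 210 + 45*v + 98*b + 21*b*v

(3*v + 14)*(7*b + 15)

Group as (21*b*v + 98*b) + (45*v + 210) = 7*b*(3*v + 14) + 15*(3*v + 14).
Both groups share the factor (3*v + 14).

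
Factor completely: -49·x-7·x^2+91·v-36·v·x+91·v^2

(13·v-7·x)·(7·v+x+7)

Group: 7·v·(13·v-7·x) + (x+7)·(13·v-7·x); both groups contain (13·v-7·x).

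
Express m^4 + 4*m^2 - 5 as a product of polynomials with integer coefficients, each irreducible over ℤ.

Substitute u = m^2 to get a quadratic in u, then factor.
m^2 - 1 is a difference of squares.
m^2 + 5 is irreducible over ℤ (always positive, so no real roots).

(m + 1)*(m - 1)*(m^2 + 5)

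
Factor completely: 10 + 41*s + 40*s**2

(5*s + 2)*(8*s + 5)

Need a pair with product 40·10 = 400 and sum 41: that's 16 and 25.
Split the middle term: 40*s**2 + 16*s + 25*s + 10 = 8*s*(5*s + 2) + 5*(5*s + 2).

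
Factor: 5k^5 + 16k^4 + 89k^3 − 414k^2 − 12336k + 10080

Trying the rational-root candidates, k = 4/5 is a root, so (5k − 4) divides it; the quotient is k^4 + 4k^3 + 21k^2 − 66k − 2520.
Next, k = 6 is a root, so (k − 6) divides it; the quotient is k^3 + 10k^2 + 81k + 420.
Next, k = −7 is a root, so (k + 7) is a factor; dividing leaves k^2 + 3k + 60.
The quadratic k^2 + 3k + 60 has discriminant −231 < 0 and is irreducible over ℤ.

(5k − 4)(k + 7)(k − 6)(k^2 + 3k + 60)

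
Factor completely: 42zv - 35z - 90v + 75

(6v - 5)(7z - 15)

Group as (42zv - 35z) + (-90v + 75) = 7z(6v - 5) - 15(6v - 5).
Both groups share the factor (6v - 5).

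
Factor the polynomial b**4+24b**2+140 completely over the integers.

Substitute u = b**2 to get a quadratic in u, then factor.
b**2+10 is irreducible over ℤ (always positive, so no real roots).
b**2+14 is irreducible over ℤ (always positive, so no real roots).

(b**2+10)(b**2+14)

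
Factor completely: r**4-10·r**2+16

(r**2-2)·(r**2-8)

Substitute u = r**2 to get a quadratic in u, then factor.
r**2-2 is irreducible over ℤ (2 is not a perfect square).
r**2-8 is irreducible over ℤ (8 is not a perfect square).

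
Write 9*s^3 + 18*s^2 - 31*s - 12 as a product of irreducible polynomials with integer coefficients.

(3*s + 1)*(3*s - 4)*(s + 3)

Trying the rational-root candidates, s = -3 is a root, so (s + 3) divides it; the quotient is 9*s^2 - 9*s - 4.
The remaining quadratic factors as (3*s + 1)(3*s - 4).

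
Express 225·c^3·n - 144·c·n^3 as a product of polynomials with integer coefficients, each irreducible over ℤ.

Pull out the common factor 9·c·n; 25·c^2 - 16·n^2 is a difference of squares.

9·c·n·(5·c + 4·n)·(5·c - 4·n)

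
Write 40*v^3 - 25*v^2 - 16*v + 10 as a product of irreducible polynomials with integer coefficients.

Group as (40*v^3 - 16*v) + (-25*v^2 + 10) = 8*v*(5*v^2 - 2) - 5*(5*v^2 - 2).
Both groups share the factor (5*v^2 - 2).

(8*v - 5)*(5*v^2 - 2)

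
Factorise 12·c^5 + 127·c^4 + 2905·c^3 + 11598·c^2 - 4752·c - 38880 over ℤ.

By the rational root theorem, c = 5/3 is a root, giving the factor (3·c - 5) and quotient 4·c^4 + 49·c^3 + 1050·c^2 + 5616·c + 7776.
Next, c = -9/4 is a root, so (4·c + 9) divides it; the quotient is c^3 + 10·c^2 + 240·c + 864.
Next, c = -4 is a root, giving the factor (c + 4) and quotient c^2 + 6·c + 216.
The quadratic c^2 + 6·c + 216 has discriminant -828 < 0 and is irreducible over ℤ.

(3·c - 5)·(4·c + 9)·(c + 4)·(c^2 + 6·c + 216)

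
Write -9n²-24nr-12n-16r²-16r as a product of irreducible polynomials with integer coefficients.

-(3n+4r)(3n+4r+4)

Group: -3n(3n+4r) + (-4r-4)(3n+4r); both groups contain (3n+4r).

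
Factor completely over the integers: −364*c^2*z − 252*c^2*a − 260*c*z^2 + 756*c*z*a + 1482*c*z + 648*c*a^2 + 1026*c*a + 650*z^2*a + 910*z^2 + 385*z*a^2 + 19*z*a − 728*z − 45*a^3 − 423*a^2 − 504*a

Group: 13*z*(−28*c^2 − 20*c*z + 72*c*a + 114*c + 50*z*a + 70*z − 5*a^2 − 47*a − 56) + 9*a*(−28*c^2 − 20*c*z + 72*c*a + 114*c + 50*z*a + 70*z − 5*a^2 − 47*a − 56); both groups contain (−28*c^2 − 20*c*z + 72*c*a + 114*c + 50*z*a + 70*z − 5*a^2 − 47*a − 56), so (13*z + 9*a) is a factor with cofactor −28*c^2 − 20*c*z + 72*c*a + 114*c + 50*z*a + 70*z − 5*a^2 − 47*a − 56.
The cofactor groups again: −28*c^2 − 20*c*z + 72*c*a + 114*c + 50*z*a + 70*z − 5*a^2 − 47*a − 56 = −2*c*(14*c + 10*z − a − 8) + (5*a + 7)*(14*c + 10*z − a − 8); both groups contain (14*c + 10*z − a − 8), giving −(2*c − 5*a − 7)*(14*c + 10*z − a − 8).

−(2*c − 5*a − 7)*(14*c + 10*z − a − 8)*(13*z + 9*a)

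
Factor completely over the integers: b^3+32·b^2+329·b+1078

(b+11)·(b+14)·(b+7)

By the rational root theorem, b = -7 is a root, so (b+7) is a factor; dividing leaves b^2+25·b+154.
The remaining quadratic factors as (b+11)(b+14).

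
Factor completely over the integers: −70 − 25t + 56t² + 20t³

(5t + 14)(4t² − 5)

Group as (20t³ − 25t) + (56t² − 70) = 5t(4t² − 5) + 14(4t² − 5).
Both groups share the factor (4t² − 5).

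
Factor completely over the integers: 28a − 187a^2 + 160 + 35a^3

By the rational root theorem, a = −4/5 is a root, giving the factor (5a + 4) and quotient 7a^2 − 43a + 40.
The remaining quadratic factors as (7a − 8)(a − 5).

(5a + 4)(7a − 8)(a − 5)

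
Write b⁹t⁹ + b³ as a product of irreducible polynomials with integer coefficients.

Every term has a factor of b³; factoring it out leaves b⁶t⁹ + 1.
Recognize a sum of cubes with the parts b²t³ and 1.

b³(b²t³ + 1)(b⁴t⁶ - b²t³ + 1)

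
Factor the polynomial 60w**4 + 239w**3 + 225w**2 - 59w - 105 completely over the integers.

Trying the rational-root candidates, w = -1 is a root, so (w + 1) is a factor; dividing leaves 60w**3 + 179w**2 + 46w - 105.
Next, w = -5/4 is a root, so (4w + 5) divides it; the quotient is 15w**2 + 26w - 21.
The remaining quadratic factors as (3w + 7)(5w - 3).

(3w + 7)(4w + 5)(5w - 3)(w + 1)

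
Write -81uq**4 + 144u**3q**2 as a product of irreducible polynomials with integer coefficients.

9q**2u(4u - 3q)(4u + 3q)

Pull out the common factor 9uq**2; 16u**2 - 9q**2 is a difference of squares.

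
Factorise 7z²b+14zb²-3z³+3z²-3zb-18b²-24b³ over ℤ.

-(z-3b)(3z-4b-3)(z+2b)

Group: z(-3z²-2zb+3z+8b²+6b) - 3b(-3z²-2zb+3z+8b²+6b); both groups contain (-3z²-2zb+3z+8b²+6b), so (z-3b) is a factor with cofactor -3z²-2zb+3z+8b²+6b.
The cofactor groups again: -3z²-2zb+3z+8b²+6b = -z(3z-4b-3) - 2b(3z-4b-3); both groups contain (3z-4b-3), giving -(z+2b)(3z-4b-3).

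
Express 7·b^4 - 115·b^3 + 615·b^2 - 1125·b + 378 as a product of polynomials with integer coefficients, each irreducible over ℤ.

Testing divisors of the constant over divisors of the leading coefficient, b = 6 is a root, so (b - 6) is a factor; dividing leaves 7·b^3 - 73·b^2 + 177·b - 63.
Next, b = 3/7 is a root, giving the factor (7·b - 3) and quotient b^2 - 10·b + 21.
The remaining quadratic factors as (b - 3)(b - 7).

(7·b - 3)·(b - 3)·(b - 6)·(b - 7)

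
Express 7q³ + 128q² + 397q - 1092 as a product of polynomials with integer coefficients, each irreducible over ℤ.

Among the possible rational roots, q = -7 is a root, giving the factor (q + 7) and quotient 7q² + 79q - 156.
The remaining quadratic factors as (7q - 12)(q + 13).

(7q - 12)(q + 13)(q + 7)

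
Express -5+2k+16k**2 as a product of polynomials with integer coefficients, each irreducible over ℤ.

Need a pair with product 16·(-5) = -80 and sum 2: that's -8 and 10.
Split the middle term: 16k**2-8k + 10k-5 = 8k(2k-1) + 5(2k-1).

(2k-1)(8k+5)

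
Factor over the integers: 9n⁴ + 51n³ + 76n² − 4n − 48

(3n + 4)(3n − 2)(n + 2)(n + 3)

Trying the rational-root candidates, n = −4/3 is a root, so (3n + 4) is a factor; dividing leaves 3n³ + 13n² + 8n − 12.
Next, n = −2 is a root, giving the factor (n + 2) and quotient 3n² + 7n − 6.
The remaining quadratic factors as (3n − 2)(n + 3).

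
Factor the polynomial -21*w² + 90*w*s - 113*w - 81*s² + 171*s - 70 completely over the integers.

-(3*w - 9*s + 14)*(7*w - 9*s + 5)

Group: -3*w*(7*w - 9*s + 5) + (9*s - 14)*(7*w - 9*s + 5); both groups contain (7*w - 9*s + 5).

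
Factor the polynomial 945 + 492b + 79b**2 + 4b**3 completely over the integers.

Trying the rational-root candidates, b = -9 is a root, so (b + 9) is a factor; dividing leaves 4b**2 + 43b + 105.
The remaining quadratic factors as (b + 7)(4b + 15).

(4b + 15)(b + 7)(b + 9)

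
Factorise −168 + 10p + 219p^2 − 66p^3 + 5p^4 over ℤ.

By the rational root theorem, p = 1 is a root, so (p − 1) divides it; the quotient is 5p^3 − 61p^2 + 158p + 168.
Then p = 7 is a root, so (p − 7) is a factor; dividing leaves 5p^2 − 26p − 24.
The remaining quadratic factors as (p − 6)(5p + 4).

(5p + 4)(p − 1)(p − 6)(p − 7)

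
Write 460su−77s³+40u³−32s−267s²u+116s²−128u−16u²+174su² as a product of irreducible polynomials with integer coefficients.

−(11s+2u−4)(7s−5u−8)(s+4u)

Group: s(−77s²+41su+116s+10u²−4u−32) + 4u(−77s²+41su+116s+10u²−4u−32); both groups contain (−77s²+41su+116s+10u²−4u−32), so (s+4u) is a factor with cofactor −77s²+41su+116s+10u²−4u−32.
The cofactor groups again: −77s²+41su+116s+10u²−4u−32 = −7s(11s+2u−4) + (5u+8)(11s+2u−4); both groups contain (11s+2u−4), giving −(7s−5u−8)(11s+2u−4).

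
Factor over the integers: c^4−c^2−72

Substitute u = c^2 to get a quadratic in u, then factor.
c^2−9 is a difference of squares.
c^2+8 is irreducible over ℤ (always positive, so no real roots).

(c+3)(c−3)(c^2+8)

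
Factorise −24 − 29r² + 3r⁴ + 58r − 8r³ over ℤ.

(3r − 2)(r + 3)(r − 1)(r − 4)

By the rational root theorem, r = −3 is a root, so (r + 3) divides it; the quotient is 3r³ − 17r² + 22r − 8.
Then r = 1 is a root, so (r − 1) divides it; the quotient is 3r² − 14r + 8.
The remaining quadratic factors as (r − 4)(3r − 2).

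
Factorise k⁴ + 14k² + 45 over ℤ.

Substitute u = k² to get a quadratic in u, then factor.
k² + 9 is irreducible over ℤ (sum of squares).
k² + 5 is irreducible over ℤ (always positive, so no real roots).

(k² + 5)(k² + 9)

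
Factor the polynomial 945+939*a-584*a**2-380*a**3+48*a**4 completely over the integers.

(2*a-3)*(4*a+7)*(6*a+5)*(a-9)

Testing divisors of the constant over divisors of the leading coefficient, a = 3/2 is a root, so (2*a-3) is a factor; dividing leaves 24*a**3-154*a**2-523*a-315.
Next, a = -7/4 is a root, giving the factor (4*a+7) and quotient 6*a**2-49*a-45.
The remaining quadratic factors as (6*a+5)(a-9).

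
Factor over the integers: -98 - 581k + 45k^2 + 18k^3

(3k - 14)(6k + 1)(k + 7)

Testing divisors of the constant over divisors of the leading coefficient, k = -1/6 is a root, giving the factor (6k + 1) and quotient 3k^2 + 7k - 98.
The remaining quadratic factors as (3k - 14)(k + 7).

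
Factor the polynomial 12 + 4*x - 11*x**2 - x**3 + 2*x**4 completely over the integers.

(2*x - 3)*(x + 1)*(x + 2)*(x - 2)

Among the possible rational roots, x = -1 is a root, giving the factor (x + 1) and quotient 2*x**3 - 3*x**2 - 8*x + 12.
Then x = 2 is a root, giving the factor (x - 2) and quotient 2*x**2 + x - 6.
The remaining quadratic factors as (x + 2)(2*x - 3).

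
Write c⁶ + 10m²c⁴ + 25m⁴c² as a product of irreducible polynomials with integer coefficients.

c²(5m² + c²)²

Factor out c² first: what remains is 25m⁴ + 10m²c² + c⁴.
Recognize a perfect-square trinomial with the parts 5m² and c².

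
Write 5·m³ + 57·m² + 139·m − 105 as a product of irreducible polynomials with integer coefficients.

(5·m − 3)·(m + 5)·(m + 7)

Among the possible rational roots, m = −7 is a root, giving the factor (m + 7) and quotient 5·m² + 22·m − 15.
The remaining quadratic factors as (5·m − 3)(m + 5).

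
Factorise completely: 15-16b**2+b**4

(b+1)(b-1)(b**2-15)

Substitute u = b**2 to get a quadratic in u, then factor.
b**2-1 is a difference of squares.
b**2-15 is irreducible over ℤ (15 is not a perfect square).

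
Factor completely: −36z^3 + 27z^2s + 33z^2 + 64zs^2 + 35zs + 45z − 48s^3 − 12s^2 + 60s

−(4z − 3s + 3)(3z − 4s − 5)(3z + 4s)

Group: 3z(−12z^2 + 25zs + 11z − 12s^2 − 3s + 15) + 4s(−12z^2 + 25zs + 11z − 12s^2 − 3s + 15); both groups contain (−12z^2 + 25zs + 11z − 12s^2 − 3s + 15), so (3z + 4s) is a factor with cofactor −12z^2 + 25zs + 11z − 12s^2 − 3s + 15.
The cofactor groups again: −12z^2 + 25zs + 11z − 12s^2 − 3s + 15 = −3z(4z − 3s + 3) + (4s + 5)(4z − 3s + 3); both groups contain (4z − 3s + 3), giving −(3z − 4s − 5)(4z − 3s + 3).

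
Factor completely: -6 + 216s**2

Every term has a factor of 6. Then 36s**2 - 1 = (6s)² − (1)².

6(6s + 1)(6s - 1)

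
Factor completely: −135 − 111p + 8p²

Need a pair with product 8·(−135) = −1080 and sum −111: that's 9 and −120.
Split the middle term: 8p² + 9p − 120p − 135 = p(8p + 9) − 15(8p + 9).

(8p + 9)(p − 15)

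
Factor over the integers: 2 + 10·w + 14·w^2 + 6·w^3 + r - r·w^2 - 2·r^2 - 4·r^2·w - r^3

Group: r·(-r^2 - 2·r·w + 3·w^2 + 4·w + 1) + (2·w + 2)·(-r^2 - 2·r·w + 3·w^2 + 4·w + 1); both groups contain (-r^2 - 2·r·w + 3·w^2 + 4·w + 1), so (r + 2·w + 2) is a factor with cofactor -r^2 - 2·r·w + 3·w^2 + 4·w + 1.
The cofactor groups again: -r^2 - 2·r·w + 3·w^2 + 4·w + 1 = -r·(r + 3·w + 1) + (w + 1)·(r + 3·w + 1); both groups contain (r + 3·w + 1), giving -(r - w - 1)·(r + 3·w + 1).

-(r + 2·w + 2)·(r + 3·w + 1)·(r - w - 1)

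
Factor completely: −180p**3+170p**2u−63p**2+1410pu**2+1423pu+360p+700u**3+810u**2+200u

Group: 5p(−36p**2+106pu+45p+70u**2+25u) + (10u+8)(−36p**2+106pu+45p+70u**2+25u); both groups contain (−36p**2+106pu+45p+70u**2+25u), so (5p+10u+8) is a factor with cofactor −36p**2+106pu+45p+70u**2+25u.
The cofactor groups again: −36p**2+106pu+45p+70u**2+25u = −9p(4p−14u−5) − 5u(4p−14u−5); both groups contain (4p−14u−5), giving −(9p+5u)(4p−14u−5).

−(4p−14u−5)(5p+10u+8)(9p+5u)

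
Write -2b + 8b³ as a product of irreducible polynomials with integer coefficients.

Every term has a factor of 2b. Then 4b² - 1 = (2b)² − (1)².

2b(2b + 1)(2b - 1)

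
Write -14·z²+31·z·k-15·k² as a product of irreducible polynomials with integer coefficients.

-(2·z-3·k)·(7·z-5·k)

Group: -7·z·(2·z-3·k) + 5·k·(2·z-3·k); both groups contain (2·z-3·k).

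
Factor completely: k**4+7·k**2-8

Substitute u = k**2 to get a quadratic in u, then factor.
k**2-1 is a difference of squares.
k**2+8 is irreducible over ℤ (always positive, so no real roots).

(k+1)·(k-1)·(k**2+8)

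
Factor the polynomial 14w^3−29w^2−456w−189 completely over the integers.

(2w+9)(7w+3)(w−7)

By the rational root theorem, w = −3/7 is a root, so (7w+3) divides it; the quotient is 2w^2−5w−63.
The remaining quadratic factors as (w−7)(2w+9).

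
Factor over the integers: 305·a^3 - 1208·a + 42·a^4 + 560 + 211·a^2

(6·a - 7)·(7·a - 4)·(a + 4)·(a + 5)

Trying the rational-root candidates, a = 4/7 is a root, so (7·a - 4) is a factor; dividing leaves 6·a^3 + 47·a^2 + 57·a - 140.
Continuing, a = -4 is a root, giving the factor (a + 4) and quotient 6·a^2 + 23·a - 35.
The remaining quadratic factors as (a + 5)(6·a - 7).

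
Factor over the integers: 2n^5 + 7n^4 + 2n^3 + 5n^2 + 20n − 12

(2n − 1)(n + 2)(n + 3)(n^2 − n + 2)

Trying the rational-root candidates, n = −3 is a root, so (n + 3) is a factor; dividing leaves 2n^4 + n^3 − n^2 + 8n − 4.
Continuing, n = 1/2 is a root, giving the factor (2n − 1) and quotient n^3 + n^2 + 4.
Continuing, n = −2 is a root, so (n + 2) is a factor; dividing leaves n^2 − n + 2.
The quadratic n^2 − n + 2 has discriminant −7 < 0 and is irreducible over ℤ.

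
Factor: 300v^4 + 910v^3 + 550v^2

10v^2(5v + 11)(6v + 5)

Pull out the common factor 10v^2, then factor the remaining trinomial.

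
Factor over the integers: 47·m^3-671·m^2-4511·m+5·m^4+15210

(5·m-13)·(m+13)·(m+9)·(m-10)

By the rational root theorem, m = 13/5 is a root, so (5·m-13) divides it; the quotient is m^3+12·m^2-103·m-1170.
Then m = -9 is a root, giving the factor (m+9) and quotient m^2+3·m-130.
The remaining quadratic factors as (m+13)(m-10).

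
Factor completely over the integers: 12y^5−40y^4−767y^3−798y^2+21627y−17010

Testing divisors of the constant over divisors of the leading coefficient, y = 5/6 is a root, giving the factor (6y−5) and quotient 2y^4−5y^3−132y^2−243y+3402.
Next, y = 9 is a root, so (y−9) is a factor; dividing leaves 2y^3+13y^2−15y−378.
Next, y = 9/2 is a root, so (2y−9) is a factor; dividing leaves y^2+11y+42.
The quadratic y^2+11y+42 has discriminant −47 < 0 and is irreducible over ℤ.

(2y−9)(6y−5)(y−9)(y^2+11y+42)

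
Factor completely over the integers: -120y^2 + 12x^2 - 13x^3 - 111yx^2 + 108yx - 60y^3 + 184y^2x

Group: 10y(-6y^2 + 19yx - 12y - 13x^2 + 12x) + x(-6y^2 + 19yx - 12y - 13x^2 + 12x); both groups contain (-6y^2 + 19yx - 12y - 13x^2 + 12x), so (10y + x) is a factor with cofactor -6y^2 + 19yx - 12y - 13x^2 + 12x.
The cofactor groups again: -6y^2 + 19yx - 12y - 13x^2 + 12x = -6y(y - x) + (13x - 12)(y - x); both groups contain (y - x), giving -(6y - 13x + 12)(y - x).

-(6y - 13x + 12)(y - x)(10y + x)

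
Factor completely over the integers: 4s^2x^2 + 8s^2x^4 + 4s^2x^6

4s^2x^2(x^2 + 1)^2

Pull out the common factor 4s^2x^2, leaving x^4 + 2x^2 + 1.
Recognize a perfect-square trinomial with the parts 1 and x^2.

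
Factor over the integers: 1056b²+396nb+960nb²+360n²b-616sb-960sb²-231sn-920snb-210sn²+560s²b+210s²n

Group: 7s(30sn+80sb-30n²-80nb-33n-88b) - 12b(30sn+80sb-30n²-80nb-33n-88b); both groups contain (30sn+80sb-30n²-80nb-33n-88b), so (7s-12b) is a factor with cofactor 30sn+80sb-30n²-80nb-33n-88b.
The cofactor groups again: 30sn+80sb-30n²-80nb-33n-88b = 3n(10s-10n-11) + 8b(10s-10n-11); both groups contain (10s-10n-11), giving (3n+8b)(10s-10n-11).

(10s-10n-11)(7s-12b)(3n+8b)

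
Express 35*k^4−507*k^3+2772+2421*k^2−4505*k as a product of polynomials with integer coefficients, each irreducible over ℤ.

(5*k−11)*(7*k−9)*(k−4)*(k−7)

Among the possible rational roots, k = 11/5 is a root, giving the factor (5*k−11) and quotient 7*k^3−86*k^2+295*k−252.
Next, k = 4 is a root, giving the factor (k−4) and quotient 7*k^2−58*k+63.
The remaining quadratic factors as (7*k−9)(k−7).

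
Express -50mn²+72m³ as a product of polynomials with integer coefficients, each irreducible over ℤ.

Every term has a factor of 2m. Then 36m²-25n² = (6m)² − (5n)².

2m(6m+5n)(6m-5n)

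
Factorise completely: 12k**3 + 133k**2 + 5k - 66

(3k - 2)(4k + 3)(k + 11)

Trying the rational-root candidates, k = 2/3 is a root, giving the factor (3k - 2) and quotient 4k**2 + 47k + 33.
The remaining quadratic factors as (k + 11)(4k + 3).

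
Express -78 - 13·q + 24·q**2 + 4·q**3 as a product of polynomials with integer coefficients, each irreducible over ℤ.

(q + 6)·(4·q**2 - 13)

Group as (4·q**3 - 13·q) + (24·q**2 - 78) = q·(4·q**2 - 13) + 6·(4·q**2 - 13).
Both groups share the factor (4·q**2 - 13).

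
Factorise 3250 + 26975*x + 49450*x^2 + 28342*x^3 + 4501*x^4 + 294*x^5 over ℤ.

(6*x + 1)*(7*x + 10)*(7*x + 5)*(x^2 + 13*x + 65)

By the rational root theorem, x = -10/7 is a root, giving the factor (7*x + 10) and quotient 42*x^4 + 583*x^3 + 3216*x^2 + 2470*x + 325.
Next, x = -5/7 is a root, so (7*x + 5) divides it; the quotient is 6*x^3 + 79*x^2 + 403*x + 65.
Next, x = -1/6 is a root, so (6*x + 1) divides it; the quotient is x^2 + 13*x + 65.
The quadratic x^2 + 13*x + 65 has discriminant -91 < 0 and is irreducible over ℤ.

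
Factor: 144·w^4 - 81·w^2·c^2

9·w^2·(4·w - 3·c)·(4·w + 3·c)

Every term has a factor of 9·w^2. Then 16·w^2 - 9·c^2 = (4·w)² − (3·c)².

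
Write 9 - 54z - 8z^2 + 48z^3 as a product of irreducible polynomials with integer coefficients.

Group as (48z^3 - 54z) + (-8z^2 + 9) = 6z(8z^2 - 9) - (8z^2 - 9).
Both groups share the factor (8z^2 - 9).

(6z - 1)(8z^2 - 9)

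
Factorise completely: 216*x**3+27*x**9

27*x**3*(x**2+2)*(x**4-2*x**2+4)

Factor out 27*x**3 first: what remains is x**6+8.
Recognize a sum of cubes with the parts 2 and x**2.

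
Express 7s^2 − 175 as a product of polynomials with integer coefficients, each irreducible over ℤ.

Every term has a factor of 7. Then s^2 − 25 = (s)² − (5)².

7(s + 5)(s − 5)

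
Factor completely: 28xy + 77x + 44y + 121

(4y + 11)(7x + 11)

Group as (28xy + 77x) + (44y + 121) = 7x(4y + 11) + 11(4y + 11).
Both groups share the factor (4y + 11).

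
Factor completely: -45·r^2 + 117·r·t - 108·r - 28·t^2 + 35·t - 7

Group: -15·r·(3·r - 7·t + 7) + (4·t - 1)·(3·r - 7·t + 7); both groups contain (3·r - 7·t + 7).

-(15·r - 4·t + 1)·(3·r - 7·t + 7)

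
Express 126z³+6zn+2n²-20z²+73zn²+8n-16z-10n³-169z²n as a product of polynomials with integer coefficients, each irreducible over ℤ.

(7z-2n+2)(9z-5n-4)(2z-n)

Group: 9z(14z²-11zn+4z+2n²-2n) + (-5n-4)(14z²-11zn+4z+2n²-2n); both groups contain (14z²-11zn+4z+2n²-2n), so (9z-5n-4) is a factor with cofactor 14z²-11zn+4z+2n²-2n.
The cofactor groups again: 14z²-11zn+4z+2n²-2n = 7z(2z-n) + (-2n+2)(2z-n); both groups contain (2z-n), giving (7z-2n+2)(2z-n).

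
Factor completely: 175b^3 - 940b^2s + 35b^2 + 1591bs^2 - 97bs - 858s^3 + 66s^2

Group: 5b(35b^2 - 146bs + 7b + 143s^2 - 11s) - 6s(35b^2 - 146bs + 7b + 143s^2 - 11s); both groups contain (35b^2 - 146bs + 7b + 143s^2 - 11s), so (5b - 6s) is a factor with cofactor 35b^2 - 146bs + 7b + 143s^2 - 11s.
The cofactor groups again: 35b^2 - 146bs + 7b + 143s^2 - 11s = 7b(5b - 13s + 1) - 11s(5b - 13s + 1); both groups contain (5b - 13s + 1), giving (7b - 11s)(5b - 13s + 1).

(5b - 13s + 1)(5b - 6s)(7b - 11s)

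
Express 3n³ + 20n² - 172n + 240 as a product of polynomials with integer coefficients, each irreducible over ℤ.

Testing divisors of the constant over divisors of the leading coefficient, n = 10/3 is a root, giving the factor (3n - 10) and quotient n² + 10n - 24.
The remaining quadratic factors as (n + 12)(n - 2).

(3n - 10)(n + 12)(n - 2)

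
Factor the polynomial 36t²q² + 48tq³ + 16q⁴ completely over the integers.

4q²(3t + 2q)²

Pull out the common factor 4q², leaving 9t² + 12tq + 4q².
Recognize a perfect-square trinomial with the parts 2q and 3t.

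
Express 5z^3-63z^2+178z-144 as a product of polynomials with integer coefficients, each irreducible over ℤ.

(5z-8)(z-2)(z-9)

Among the possible rational roots, z = 2 is a root, so (z-2) divides it; the quotient is 5z^2-53z+72.
The remaining quadratic factors as (5z-8)(z-9).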